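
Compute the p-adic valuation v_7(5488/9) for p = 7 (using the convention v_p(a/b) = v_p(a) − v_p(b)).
v_7(5488/9) = 3

Factor powers of 7 from the numerator and denominator of the reduced fraction: 5488 = 7^3 · 16 and 9 = 7^0 · 9. Apply v_p(a/b) = v_p(a) − v_p(b): v_7(5488/9) = 3 − 0 = 3.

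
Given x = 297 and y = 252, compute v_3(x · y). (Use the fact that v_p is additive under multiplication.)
v_3(74844) = 5

v_p(x) = 3 (factor: 297 = 3^3 · 11); v_p(y) = 2 (factor: 252 = 3^2 · 28). Additivity: v_p(xy) = v_p(x) + v_p(y) = 3 + 2 = 5. (Direct check: xy = 74844 = 3^5 · (308).)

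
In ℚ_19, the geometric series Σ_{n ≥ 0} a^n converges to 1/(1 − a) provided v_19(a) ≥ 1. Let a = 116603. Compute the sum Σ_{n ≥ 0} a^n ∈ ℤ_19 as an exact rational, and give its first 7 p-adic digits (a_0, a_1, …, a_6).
Σ a^n = 1/(1 − a) = -1/116602;  first 7 digits = (1, 0, 0, 17, 0, 0, 4)

v_19(a) = 3 ≥ 1, so the series converges in ℤ_19 to 1/(1 − a) = 1/(1 − 116603) = -1/116602. Expand this rational in ℤ_19: compute digits iteratively via d_i = x_i mod 19, x_{i+1} = (x_i − d_i)/19. The first 7 digits are (1, 0, 0, 17, 0, 0, 4).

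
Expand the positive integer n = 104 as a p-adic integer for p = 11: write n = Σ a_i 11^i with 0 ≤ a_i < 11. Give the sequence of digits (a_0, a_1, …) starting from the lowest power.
(a_0, a_1, …) = (5, 9)

Repeated division by 11 gives the digits low-to-high: 104 = 5 + 9·11^1. Digit sequence: (5, 9).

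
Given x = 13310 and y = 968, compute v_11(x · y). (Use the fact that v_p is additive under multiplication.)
v_11(12884080) = 5

v_p(x) = 3 (factor: 13310 = 11^3 · 10); v_p(y) = 2 (factor: 968 = 11^2 · 8). Additivity: v_p(xy) = v_p(x) + v_p(y) = 3 + 2 = 5. (Direct check: xy = 12884080 = 11^5 · (80).)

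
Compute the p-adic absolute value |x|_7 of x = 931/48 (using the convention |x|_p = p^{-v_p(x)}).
|931/48|_7 = 1/49

Step 1 — compute v_7(x) by factoring powers of 7 out of the numerator and denominator: v_7(931/48) = 2. Step 2 — apply |x|_p = p^{-v_p(x)} = 7^{-2} = 1/49.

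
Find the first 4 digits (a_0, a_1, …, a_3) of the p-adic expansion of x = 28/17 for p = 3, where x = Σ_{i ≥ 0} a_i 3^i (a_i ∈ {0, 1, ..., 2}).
(a_0, …, a_3) = (2, 2, 0, 1)

v_3(28/17) = 0 (numerator and denominator both coprime to 3), so x ∈ ℤ_3^×. Compute digits iteratively via a_i = x_i mod 3, x_{i+1} = (x_i − a_i)/3, with x_0 = x:
  x_0 = 28/17;  a_0 = 2;  x_1 = (x_0 − 2)/3 = -2/17
  x_1 = -2/17;  a_1 = 2;  x_2 = (x_1 − 2)/3 = -12/17
  x_2 = -12/17;  a_2 = 0;  x_3 = (x_2 − 0)/3 = -4/17
  x_3 = -4/17;  a_3 = 1;  x_4 = (x_3 − 1)/3 = -7/17
Digits: (2, 2, 0, 1).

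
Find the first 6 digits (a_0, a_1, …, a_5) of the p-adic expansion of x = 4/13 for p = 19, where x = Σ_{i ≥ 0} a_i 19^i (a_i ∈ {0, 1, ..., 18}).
(a_0, …, a_5) = (12, 14, 8, 1, 16, 5)

v_19(4/13) = 0 (numerator and denominator both coprime to 19), so x ∈ ℤ_19^×. Compute digits iteratively via a_i = x_i mod 19, x_{i+1} = (x_i − a_i)/19, with x_0 = x:
  x_0 = 4/13;  a_0 = 12;  x_1 = (x_0 − 12)/19 = -8/13
  x_1 = -8/13;  a_1 = 14;  x_2 = (x_1 − 14)/19 = -10/13
  x_2 = -10/13;  a_2 = 8;  x_3 = (x_2 − 8)/19 = -6/13
  x_3 = -6/13;  a_3 = 1;  x_4 = (x_3 − 1)/19 = -1/13
  x_4 = -1/13;  a_4 = 16;  x_5 = (x_4 − 16)/19 = -11/13
  x_5 = -11/13;  a_5 = 5;  x_6 = (x_5 − 5)/19 = -4/13
Digits: (12, 14, 8, 1, 16, 5).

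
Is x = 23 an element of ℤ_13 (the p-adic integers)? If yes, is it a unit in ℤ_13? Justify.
x ∈ ℤ_13^× (unit); v_13(x) = 0

ℤ_13 = {x ∈ ℚ_13 : v_13(x) ≥ 0} and ℤ_13^× = {x ∈ ℤ_13 : v_13(x) = 0}. Here v_13(23) = v_13(num) − v_13(den) = 0; compare against these criteria.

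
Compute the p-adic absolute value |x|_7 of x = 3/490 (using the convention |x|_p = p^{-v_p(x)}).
|3/490|_7 = 49

Step 1 — compute v_7(x) by factoring powers of 7 out of the numerator and denominator: v_7(3/490) = -2. Step 2 — apply |x|_p = p^{-v_p(x)} = 7^{2} = 49.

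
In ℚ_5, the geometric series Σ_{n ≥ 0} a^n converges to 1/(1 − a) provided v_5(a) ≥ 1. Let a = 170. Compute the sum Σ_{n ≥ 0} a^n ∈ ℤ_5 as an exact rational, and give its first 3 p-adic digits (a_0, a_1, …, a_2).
Σ a^n = 1/(1 − a) = -1/169;  first 3 digits = (1, 4, 2)

v_5(a) = 1 ≥ 1, so the series converges in ℤ_5 to 1/(1 − a) = 1/(1 − 170) = -1/169. Expand this rational in ℤ_5: compute digits iteratively via d_i = x_i mod 5, x_{i+1} = (x_i − d_i)/5. The first 3 digits are (1, 4, 2).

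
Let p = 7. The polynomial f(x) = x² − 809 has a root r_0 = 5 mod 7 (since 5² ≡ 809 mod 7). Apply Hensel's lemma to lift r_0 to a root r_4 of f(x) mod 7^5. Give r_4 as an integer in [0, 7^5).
r_4 = 6326 (mod 16807)

Hensel's recurrence: r_{i+1} = r_i − f(r_i)·(f′(r_i))^{-1} mod 7^{i+2}, with f′(x) = 2x. Iterate:
  r_0 = 5 (mod 7)
  r_1 = 5 (mod 49)
  r_2 = 152 (mod 343)
  r_3 = 1524 (mod 2401)
  r_4 = 6326 (mod 16807)
Final: r_4 = 6326, and one checks f(r_4) ≡ 0 mod 7^5.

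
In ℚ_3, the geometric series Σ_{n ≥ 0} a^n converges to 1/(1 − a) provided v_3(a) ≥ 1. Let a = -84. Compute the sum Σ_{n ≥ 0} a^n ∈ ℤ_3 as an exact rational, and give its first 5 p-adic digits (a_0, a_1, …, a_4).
Σ a^n = 1/(1 − a) = 1/85;  first 5 digits = (1, 2, 0, 2, 2)

v_3(a) = 1 ≥ 1, so the series converges in ℤ_3 to 1/(1 − a) = 1/(1 − (-84)) = 1/85. Expand this rational in ℤ_3: compute digits iteratively via d_i = x_i mod 3, x_{i+1} = (x_i − d_i)/3. The first 5 digits are (1, 2, 0, 2, 2).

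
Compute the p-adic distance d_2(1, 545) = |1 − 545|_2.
d_2(1, 545) = 1/32

Step 1 — x − y = 1 − 545 = -544. Step 2 — v_2(-544) = 5 (factor: -544 = −(2^5 · 17); the sign does not affect v_p). Step 3 — |x − y|_2 = 2^{-5} = 1/32.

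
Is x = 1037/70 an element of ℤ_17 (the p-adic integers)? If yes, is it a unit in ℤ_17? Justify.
x ∈ ℤ_17 but not a unit; v_17(x) = 1 > 0

ℤ_17 = {x ∈ ℚ_17 : v_17(x) ≥ 0} and ℤ_17^× = {x ∈ ℤ_17 : v_17(x) = 0}. Here v_17(1037/70) = v_17(num) − v_17(den) = 1; compare against these criteria.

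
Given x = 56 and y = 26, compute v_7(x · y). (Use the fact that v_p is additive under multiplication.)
v_7(1456) = 1

v_p(x) = 1 (factor: 56 = 7^1 · 8); v_p(y) = 0 (factor: 26 = 7^0 · 26). Additivity: v_p(xy) = v_p(x) + v_p(y) = 1 + 0 = 1. (Direct check: xy = 1456 = 7^1 · (208).)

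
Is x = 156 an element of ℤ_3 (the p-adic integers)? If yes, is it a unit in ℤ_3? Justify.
x ∈ ℤ_3 but not a unit; v_3(x) = 1 > 0

ℤ_3 = {x ∈ ℚ_3 : v_3(x) ≥ 0} and ℤ_3^× = {x ∈ ℤ_3 : v_3(x) = 0}. Here v_3(156) = v_3(num) − v_3(den) = 1; compare against these criteria.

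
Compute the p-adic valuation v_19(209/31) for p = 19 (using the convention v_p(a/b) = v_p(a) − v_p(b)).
v_19(209/31) = 1

Factor powers of 19 from the numerator and denominator of the reduced fraction: 209 = 19^1 · 11 and 31 = 19^0 · 31. Apply v_p(a/b) = v_p(a) − v_p(b): v_19(209/31) = 1 − 0 = 1.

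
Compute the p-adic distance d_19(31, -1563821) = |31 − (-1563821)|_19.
d_19(31, -1563821) = 1/130321

Step 1 — x − y = 31 − (-1563821) = 1563852. Step 2 — v_19(1563852) = 4 (factor: 1563852 = (19^4 · 12); the sign does not affect v_p). Step 3 — |x − y|_19 = 19^{-4} = 1/130321.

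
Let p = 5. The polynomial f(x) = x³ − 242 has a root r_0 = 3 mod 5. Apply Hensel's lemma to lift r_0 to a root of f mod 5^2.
r_1 = 23 (mod 25)

Hensel: r_{i+1} = r_i − f(r_i)/f′(r_i) mod 5^{i+2}, where f′(x) = 3x². Iterate:
  r_0 = 3 (mod 5)
  r_1 = 23 (mod 25)
Final: r = 23 with f(r) ≡ 0 mod 5^2.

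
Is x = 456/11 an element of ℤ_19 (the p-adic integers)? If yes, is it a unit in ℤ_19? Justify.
x ∈ ℤ_19 but not a unit; v_19(x) = 1 > 0

ℤ_19 = {x ∈ ℚ_19 : v_19(x) ≥ 0} and ℤ_19^× = {x ∈ ℤ_19 : v_19(x) = 0}. Here v_19(456/11) = v_19(num) − v_19(den) = 1; compare against these criteria.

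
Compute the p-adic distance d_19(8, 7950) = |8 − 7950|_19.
d_19(8, 7950) = 1/361

Step 1 — x − y = 8 − 7950 = -7942. Step 2 — v_19(-7942) = 2 (factor: -7942 = −(19^2 · 22); the sign does not affect v_p). Step 3 — |x − y|_19 = 19^{-2} = 1/361.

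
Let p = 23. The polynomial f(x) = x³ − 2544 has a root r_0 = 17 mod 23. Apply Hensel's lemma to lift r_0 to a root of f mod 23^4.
r_3 = 137971 (mod 279841)

Hensel: r_{i+1} = r_i − f(r_i)/f′(r_i) mod 23^{i+2}, where f′(x) = 3x². Iterate:
  r_0 = 17 (mod 23)
  r_1 = 431 (mod 529)
  r_2 = 4134 (mod 12167)
  r_3 = 137971 (mod 279841)
Final: r = 137971 with f(r) ≡ 0 mod 23^4.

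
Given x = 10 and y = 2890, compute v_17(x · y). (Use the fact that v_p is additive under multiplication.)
v_17(28900) = 2

v_p(x) = 0 (factor: 10 = 17^0 · 10); v_p(y) = 2 (factor: 2890 = 17^2 · 10). Additivity: v_p(xy) = v_p(x) + v_p(y) = 0 + 2 = 2. (Direct check: xy = 28900 = 17^2 · (100).)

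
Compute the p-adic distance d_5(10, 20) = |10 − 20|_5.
d_5(10, 20) = 1/5

Step 1 — x − y = 10 − 20 = -10. Step 2 — v_5(-10) = 1 (factor: -10 = −(5^1 · 2); the sign does not affect v_p). Step 3 — |x − y|_5 = 5^{-1} = 1/5.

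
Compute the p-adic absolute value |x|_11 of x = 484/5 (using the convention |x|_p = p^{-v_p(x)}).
|484/5|_11 = 1/121

Step 1 — compute v_11(x) by factoring powers of 11 out of the numerator and denominator: v_11(484/5) = 2. Step 2 — apply |x|_p = p^{-v_p(x)} = 11^{-2} = 1/121.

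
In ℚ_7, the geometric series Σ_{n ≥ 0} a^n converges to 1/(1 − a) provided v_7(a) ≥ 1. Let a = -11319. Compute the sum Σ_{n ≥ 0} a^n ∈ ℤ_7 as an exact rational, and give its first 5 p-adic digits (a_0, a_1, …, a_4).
Σ a^n = 1/(1 − a) = 1/11320;  first 5 digits = (1, 0, 0, 2, 2)

v_7(a) = 3 ≥ 1, so the series converges in ℤ_7 to 1/(1 − a) = 1/(1 − (-11319)) = 1/11320. Expand this rational in ℤ_7: compute digits iteratively via d_i = x_i mod 7, x_{i+1} = (x_i − d_i)/7. The first 5 digits are (1, 0, 0, 2, 2).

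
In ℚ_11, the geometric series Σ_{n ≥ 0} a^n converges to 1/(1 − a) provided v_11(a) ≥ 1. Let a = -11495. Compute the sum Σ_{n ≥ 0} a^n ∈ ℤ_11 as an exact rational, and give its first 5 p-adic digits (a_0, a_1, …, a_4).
Σ a^n = 1/(1 − a) = 1/11496;  first 5 digits = (1, 0, 4, 2, 4)

v_11(a) = 2 ≥ 1, so the series converges in ℤ_11 to 1/(1 − a) = 1/(1 − (-11495)) = 1/11496. Expand this rational in ℤ_11: compute digits iteratively via d_i = x_i mod 11, x_{i+1} = (x_i − d_i)/11. The first 5 digits are (1, 0, 4, 2, 4).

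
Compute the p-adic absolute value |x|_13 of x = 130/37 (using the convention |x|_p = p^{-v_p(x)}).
|130/37|_13 = 1/13

Step 1 — compute v_13(x) by factoring powers of 13 out of the numerator and denominator: v_13(130/37) = 1. Step 2 — apply |x|_p = p^{-v_p(x)} = 13^{-1} = 1/13.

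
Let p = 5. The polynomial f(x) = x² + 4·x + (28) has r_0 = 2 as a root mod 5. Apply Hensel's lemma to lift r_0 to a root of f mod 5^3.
r_2 = 72 (mod 125)

Hensel: r_{i+1} = r_i − f(r_i)·(f′(r_i))^{-1} mod 5^{i+2}, f′(x) = 2x + 4. Iterate:
  r_0 = 2 (mod 5)
  r_1 = 22 (mod 25)
  r_2 = 72 (mod 125)
Final: r = 72 satisfies f(r) ≡ 0 mod 5^3.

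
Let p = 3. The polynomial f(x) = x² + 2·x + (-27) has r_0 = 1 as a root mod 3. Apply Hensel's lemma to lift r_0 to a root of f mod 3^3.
r_2 = 25 (mod 27)

Hensel: r_{i+1} = r_i − f(r_i)·(f′(r_i))^{-1} mod 3^{i+2}, f′(x) = 2x + 2. Iterate:
  r_0 = 1 (mod 3)
  r_1 = 7 (mod 9)
  r_2 = 25 (mod 27)
Final: r = 25 satisfies f(r) ≡ 0 mod 3^3.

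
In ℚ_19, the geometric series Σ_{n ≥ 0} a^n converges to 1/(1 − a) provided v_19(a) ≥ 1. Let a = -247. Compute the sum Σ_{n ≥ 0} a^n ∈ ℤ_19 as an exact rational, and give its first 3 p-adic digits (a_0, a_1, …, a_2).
Σ a^n = 1/(1 − a) = 1/248;  first 3 digits = (1, 6, 16)

v_19(a) = 1 ≥ 1, so the series converges in ℤ_19 to 1/(1 − a) = 1/(1 − (-247)) = 1/248. Expand this rational in ℤ_19: compute digits iteratively via d_i = x_i mod 19, x_{i+1} = (x_i − d_i)/19. The first 3 digits are (1, 6, 16).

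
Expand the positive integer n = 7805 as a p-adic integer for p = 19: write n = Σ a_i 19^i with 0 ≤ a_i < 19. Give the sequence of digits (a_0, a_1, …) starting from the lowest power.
(a_0, a_1, …) = (15, 11, 2, 1)

Repeated division by 19 gives the digits low-to-high: 7805 = 15 + 11·19^1 + 2·19^2 + 1·19^3. Digit sequence: (15, 11, 2, 1).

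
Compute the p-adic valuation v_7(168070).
v_7(168070) = 5

v_7(n) is the largest exponent k such that 7^k divides n. Factor out: 168070 = 7^5 · 10. (Sign doesn't affect v_p.) So v_7(168070) = 5.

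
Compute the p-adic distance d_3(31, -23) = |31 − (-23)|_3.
d_3(31, -23) = 1/27

Step 1 — x − y = 31 − (-23) = 54. Step 2 — v_3(54) = 3 (factor: 54 = (3^3 · 2); the sign does not affect v_p). Step 3 — |x − y|_3 = 3^{-3} = 1/27.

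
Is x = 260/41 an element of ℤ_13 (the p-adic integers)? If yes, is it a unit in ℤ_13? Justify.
x ∈ ℤ_13 but not a unit; v_13(x) = 1 > 0

ℤ_13 = {x ∈ ℚ_13 : v_13(x) ≥ 0} and ℤ_13^× = {x ∈ ℤ_13 : v_13(x) = 0}. Here v_13(260/41) = v_13(num) − v_13(den) = 1; compare against these criteria.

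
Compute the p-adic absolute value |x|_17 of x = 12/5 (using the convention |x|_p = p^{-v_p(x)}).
|12/5|_17 = 1

Step 1 — compute v_17(x) by factoring powers of 17 out of the numerator and denominator: v_17(12/5) = 0. Step 2 — apply |x|_p = p^{-v_p(x)} = 17^{0} = 1.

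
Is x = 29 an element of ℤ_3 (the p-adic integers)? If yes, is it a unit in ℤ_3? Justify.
x ∈ ℤ_3^× (unit); v_3(x) = 0

ℤ_3 = {x ∈ ℚ_3 : v_3(x) ≥ 0} and ℤ_3^× = {x ∈ ℤ_3 : v_3(x) = 0}. Here v_3(29) = v_3(num) − v_3(den) = 0; compare against these criteria.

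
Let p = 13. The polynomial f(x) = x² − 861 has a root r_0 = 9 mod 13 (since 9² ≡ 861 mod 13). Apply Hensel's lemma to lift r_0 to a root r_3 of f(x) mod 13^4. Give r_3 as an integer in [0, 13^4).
r_3 = 17741 (mod 28561)

Hensel's recurrence: r_{i+1} = r_i − f(r_i)·(f′(r_i))^{-1} mod 13^{i+2}, with f′(x) = 2x. Iterate:
  r_0 = 9 (mod 13)
  r_1 = 165 (mod 169)
  r_2 = 165 (mod 2197)
  r_3 = 17741 (mod 28561)
Final: r_3 = 17741, and one checks f(r_3) ≡ 0 mod 13^4.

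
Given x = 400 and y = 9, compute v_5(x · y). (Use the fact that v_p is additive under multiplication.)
v_5(3600) = 2

v_p(x) = 2 (factor: 400 = 5^2 · 16); v_p(y) = 0 (factor: 9 = 5^0 · 9). Additivity: v_p(xy) = v_p(x) + v_p(y) = 2 + 0 = 2. (Direct check: xy = 3600 = 5^2 · (144).)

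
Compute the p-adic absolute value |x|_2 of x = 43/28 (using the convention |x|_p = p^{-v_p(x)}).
|43/28|_2 = 4

Step 1 — compute v_2(x) by factoring powers of 2 out of the numerator and denominator: v_2(43/28) = -2. Step 2 — apply |x|_p = p^{-v_p(x)} = 2^{2} = 4.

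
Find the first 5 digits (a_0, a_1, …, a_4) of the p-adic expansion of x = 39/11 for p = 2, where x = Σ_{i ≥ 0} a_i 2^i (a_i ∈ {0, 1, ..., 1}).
(a_0, …, a_4) = (1, 0, 1, 0, 1)

v_2(39/11) = 0 (numerator and denominator both coprime to 2), so x ∈ ℤ_2^×. Compute digits iteratively via a_i = x_i mod 2, x_{i+1} = (x_i − a_i)/2, with x_0 = x:
  x_0 = 39/11;  a_0 = 1;  x_1 = (x_0 − 1)/2 = 14/11
  x_1 = 14/11;  a_1 = 0;  x_2 = (x_1 − 0)/2 = 7/11
  x_2 = 7/11;  a_2 = 1;  x_3 = (x_2 − 1)/2 = -2/11
  x_3 = -2/11;  a_3 = 0;  x_4 = (x_3 − 0)/2 = -1/11
  x_4 = -1/11;  a_4 = 1;  x_5 = (x_4 − 1)/2 = -6/11
Digits: (1, 0, 1, 0, 1).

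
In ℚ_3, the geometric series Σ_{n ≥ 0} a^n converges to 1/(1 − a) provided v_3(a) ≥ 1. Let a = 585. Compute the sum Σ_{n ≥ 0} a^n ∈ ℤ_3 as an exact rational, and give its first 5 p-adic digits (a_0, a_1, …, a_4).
Σ a^n = 1/(1 − a) = -1/584;  first 5 digits = (1, 0, 2, 0, 2)

v_3(a) = 2 ≥ 1, so the series converges in ℤ_3 to 1/(1 − a) = 1/(1 − 585) = -1/584. Expand this rational in ℤ_3: compute digits iteratively via d_i = x_i mod 3, x_{i+1} = (x_i − d_i)/3. The first 5 digits are (1, 0, 2, 0, 2).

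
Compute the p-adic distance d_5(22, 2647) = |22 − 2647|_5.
d_5(22, 2647) = 1/125

Step 1 — x − y = 22 − 2647 = -2625. Step 2 — v_5(-2625) = 3 (factor: -2625 = −(5^3 · 21); the sign does not affect v_p). Step 3 — |x − y|_5 = 5^{-3} = 1/125.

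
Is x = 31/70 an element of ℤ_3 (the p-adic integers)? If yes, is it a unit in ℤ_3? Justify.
x ∈ ℤ_3^× (unit); v_3(x) = 0

ℤ_3 = {x ∈ ℚ_3 : v_3(x) ≥ 0} and ℤ_3^× = {x ∈ ℤ_3 : v_3(x) = 0}. Here v_3(31/70) = v_3(num) − v_3(den) = 0; compare against these criteria.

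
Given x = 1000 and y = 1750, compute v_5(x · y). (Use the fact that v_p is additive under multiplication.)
v_5(1750000) = 6

v_p(x) = 3 (factor: 1000 = 5^3 · 8); v_p(y) = 3 (factor: 1750 = 5^3 · 14). Additivity: v_p(xy) = v_p(x) + v_p(y) = 3 + 3 = 6. (Direct check: xy = 1750000 = 5^6 · (112).)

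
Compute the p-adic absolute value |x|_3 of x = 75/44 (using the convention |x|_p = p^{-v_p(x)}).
|75/44|_3 = 1/3

Step 1 — compute v_3(x) by factoring powers of 3 out of the numerator and denominator: v_3(75/44) = 1. Step 2 — apply |x|_p = p^{-v_p(x)} = 3^{-1} = 1/3.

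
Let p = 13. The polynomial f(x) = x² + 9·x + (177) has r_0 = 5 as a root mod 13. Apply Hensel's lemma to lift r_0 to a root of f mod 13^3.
r_2 = 330 (mod 2197)

Hensel: r_{i+1} = r_i − f(r_i)·(f′(r_i))^{-1} mod 13^{i+2}, f′(x) = 2x + 9. Iterate:
  r_0 = 5 (mod 13)
  r_1 = 161 (mod 169)
  r_2 = 330 (mod 2197)
Final: r = 330 satisfies f(r) ≡ 0 mod 13^3.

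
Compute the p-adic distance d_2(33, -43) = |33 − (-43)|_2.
d_2(33, -43) = 1/4

Step 1 — x − y = 33 − (-43) = 76. Step 2 — v_2(76) = 2 (factor: 76 = (2^2 · 19); the sign does not affect v_p). Step 3 — |x − y|_2 = 2^{-2} = 1/4.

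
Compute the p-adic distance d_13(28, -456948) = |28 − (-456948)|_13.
d_13(28, -456948) = 1/28561

Step 1 — x − y = 28 − (-456948) = 456976. Step 2 — v_13(456976) = 4 (factor: 456976 = (13^4 · 16); the sign does not affect v_p). Step 3 — |x − y|_13 = 13^{-4} = 1/28561.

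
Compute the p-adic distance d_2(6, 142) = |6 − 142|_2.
d_2(6, 142) = 1/8

Step 1 — x − y = 6 − 142 = -136. Step 2 — v_2(-136) = 3 (factor: -136 = −(2^3 · 17); the sign does not affect v_p). Step 3 — |x − y|_2 = 2^{-3} = 1/8.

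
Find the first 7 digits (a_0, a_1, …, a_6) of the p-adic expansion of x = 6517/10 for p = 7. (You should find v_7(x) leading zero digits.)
(a_0, …, a_6) = (0, 0, 0, 4, 6, 4, 0)

v_7(6517/10) = 3, so a_0 = ... = a_2 = 0. Factor out: x = 7^3 · u with u = 19/10 a unit in ℤ_7. Expand u iteratively via a_{v+i} = u_i mod 7, u_{i+1} = (u_i − a_{v+i})/7:
  u_0 = 19/10;  a_3 = 4;  u_1 = (u_0 − 4)/7 = -3/10
  u_1 = -3/10;  a_4 = 6;  u_2 = (u_1 − 6)/7 = -9/10
  u_2 = -9/10;  a_5 = 4;  u_3 = (u_2 − 4)/7 = -7/10
  u_3 = -7/10;  a_6 = 0;  u_4 = (u_3 − 0)/7 = -1/10
Digits: (0, 0, 0, 4, 6, 4, 0).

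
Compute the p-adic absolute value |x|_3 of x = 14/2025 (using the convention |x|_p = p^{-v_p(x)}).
|14/2025|_3 = 81

Step 1 — compute v_3(x) by factoring powers of 3 out of the numerator and denominator: v_3(14/2025) = -4. Step 2 — apply |x|_p = p^{-v_p(x)} = 3^{4} = 81.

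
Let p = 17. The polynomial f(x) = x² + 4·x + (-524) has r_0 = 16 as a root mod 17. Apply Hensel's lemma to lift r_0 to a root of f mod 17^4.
r_3 = 66877 (mod 83521)

Hensel: r_{i+1} = r_i − f(r_i)·(f′(r_i))^{-1} mod 17^{i+2}, f′(x) = 2x + 4. Iterate:
  r_0 = 16 (mod 17)
  r_1 = 118 (mod 289)
  r_2 = 3008 (mod 4913)
  r_3 = 66877 (mod 83521)
Final: r = 66877 satisfies f(r) ≡ 0 mod 17^4.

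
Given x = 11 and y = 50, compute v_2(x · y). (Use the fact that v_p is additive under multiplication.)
v_2(550) = 1

v_p(x) = 0 (factor: 11 = 2^0 · 11); v_p(y) = 1 (factor: 50 = 2^1 · 25). Additivity: v_p(xy) = v_p(x) + v_p(y) = 0 + 1 = 1. (Direct check: xy = 550 = 2^1 · (275).)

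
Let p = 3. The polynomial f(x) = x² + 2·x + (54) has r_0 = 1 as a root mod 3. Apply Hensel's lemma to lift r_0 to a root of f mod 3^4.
r_3 = 25 (mod 81)

Hensel: r_{i+1} = r_i − f(r_i)·(f′(r_i))^{-1} mod 3^{i+2}, f′(x) = 2x + 2. Iterate:
  r_0 = 1 (mod 3)
  r_1 = 7 (mod 9)
  r_2 = 25 (mod 27)
  r_3 = 25 (mod 81)
Final: r = 25 satisfies f(r) ≡ 0 mod 3^4.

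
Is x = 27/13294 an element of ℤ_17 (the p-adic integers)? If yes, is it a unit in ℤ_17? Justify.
x ∉ ℤ_17 (v_17(x) = -2 < 0)

ℤ_17 = {x ∈ ℚ_17 : v_17(x) ≥ 0} and ℤ_17^× = {x ∈ ℤ_17 : v_17(x) = 0}. Here v_17(27/13294) = v_17(num) − v_17(den) = -2; compare against these criteria.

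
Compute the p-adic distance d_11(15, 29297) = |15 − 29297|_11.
d_11(15, 29297) = 1/14641

Step 1 — x − y = 15 − 29297 = -29282. Step 2 — v_11(-29282) = 4 (factor: -29282 = −(11^4 · 2); the sign does not affect v_p). Step 3 — |x − y|_11 = 11^{-4} = 1/14641.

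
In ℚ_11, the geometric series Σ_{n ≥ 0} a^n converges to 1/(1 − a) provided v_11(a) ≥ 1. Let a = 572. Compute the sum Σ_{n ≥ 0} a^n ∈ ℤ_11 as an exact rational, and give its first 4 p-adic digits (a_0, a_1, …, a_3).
Σ a^n = 1/(1 − a) = -1/571;  first 4 digits = (1, 8, 2, 10)

v_11(a) = 1 ≥ 1, so the series converges in ℤ_11 to 1/(1 − a) = 1/(1 − 572) = -1/571. Expand this rational in ℤ_11: compute digits iteratively via d_i = x_i mod 11, x_{i+1} = (x_i − d_i)/11. The first 4 digits are (1, 8, 2, 10).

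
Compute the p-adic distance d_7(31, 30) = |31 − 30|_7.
d_7(31, 30) = 1

Step 1 — x − y = 31 − 30 = 1. Step 2 — v_7(1) = 0 (factor: 1 = (7^0 · 1); the sign does not affect v_p). Step 3 — |x − y|_7 = 7^{0} = 1.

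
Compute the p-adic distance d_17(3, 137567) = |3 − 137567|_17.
d_17(3, 137567) = 1/4913

Step 1 — x − y = 3 − 137567 = -137564. Step 2 — v_17(-137564) = 3 (factor: -137564 = −(17^3 · 28); the sign does not affect v_p). Step 3 — |x − y|_17 = 17^{-3} = 1/4913.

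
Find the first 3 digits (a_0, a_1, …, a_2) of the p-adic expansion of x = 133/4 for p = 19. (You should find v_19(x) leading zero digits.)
(a_0, …, a_2) = (0, 16, 4)

v_19(133/4) = 1, so a_0 = ... = a_0 = 0. Factor out: x = 19^1 · u with u = 7/4 a unit in ℤ_19. Expand u iteratively via a_{v+i} = u_i mod 19, u_{i+1} = (u_i − a_{v+i})/19:
  u_0 = 7/4;  a_1 = 16;  u_1 = (u_0 − 16)/19 = -3/4
  u_1 = -3/4;  a_2 = 4;  u_2 = (u_1 − 4)/19 = -1/4
Digits: (0, 16, 4).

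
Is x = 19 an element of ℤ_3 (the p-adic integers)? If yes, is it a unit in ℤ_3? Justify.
x ∈ ℤ_3^× (unit); v_3(x) = 0

ℤ_3 = {x ∈ ℚ_3 : v_3(x) ≥ 0} and ℤ_3^× = {x ∈ ℤ_3 : v_3(x) = 0}. Here v_3(19) = v_3(num) − v_3(den) = 0; compare against these criteria.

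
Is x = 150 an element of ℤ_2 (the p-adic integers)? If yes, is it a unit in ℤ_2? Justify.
x ∈ ℤ_2 but not a unit; v_2(x) = 1 > 0

ℤ_2 = {x ∈ ℚ_2 : v_2(x) ≥ 0} and ℤ_2^× = {x ∈ ℤ_2 : v_2(x) = 0}. Here v_2(150) = v_2(num) − v_2(den) = 1; compare against these criteria.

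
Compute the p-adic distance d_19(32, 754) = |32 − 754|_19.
d_19(32, 754) = 1/361

Step 1 — x − y = 32 − 754 = -722. Step 2 — v_19(-722) = 2 (factor: -722 = −(19^2 · 2); the sign does not affect v_p). Step 3 — |x − y|_19 = 19^{-2} = 1/361.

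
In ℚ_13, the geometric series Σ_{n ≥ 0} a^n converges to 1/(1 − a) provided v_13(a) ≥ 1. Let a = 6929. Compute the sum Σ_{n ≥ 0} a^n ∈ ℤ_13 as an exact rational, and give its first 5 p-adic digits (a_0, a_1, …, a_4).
Σ a^n = 1/(1 − a) = -1/6928;  first 5 digits = (1, 0, 2, 3, 4)

v_13(a) = 2 ≥ 1, so the series converges in ℤ_13 to 1/(1 − a) = 1/(1 − 6929) = -1/6928. Expand this rational in ℤ_13: compute digits iteratively via d_i = x_i mod 13, x_{i+1} = (x_i − d_i)/13. The first 5 digits are (1, 0, 2, 3, 4).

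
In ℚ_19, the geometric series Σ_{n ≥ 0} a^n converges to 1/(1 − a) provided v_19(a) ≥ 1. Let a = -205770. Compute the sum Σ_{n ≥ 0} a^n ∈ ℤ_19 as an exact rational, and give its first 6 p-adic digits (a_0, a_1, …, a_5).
Σ a^n = 1/(1 − a) = 1/205771;  first 6 digits = (1, 0, 0, 8, 17, 18)

v_19(a) = 3 ≥ 1, so the series converges in ℤ_19 to 1/(1 − a) = 1/(1 − (-205770)) = 1/205771. Expand this rational in ℤ_19: compute digits iteratively via d_i = x_i mod 19, x_{i+1} = (x_i − d_i)/19. The first 6 digits are (1, 0, 0, 8, 17, 18).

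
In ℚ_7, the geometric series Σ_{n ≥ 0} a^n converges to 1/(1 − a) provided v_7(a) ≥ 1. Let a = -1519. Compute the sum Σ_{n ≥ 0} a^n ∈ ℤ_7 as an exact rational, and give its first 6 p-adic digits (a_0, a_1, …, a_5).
Σ a^n = 1/(1 − a) = 1/1520;  first 6 digits = (1, 0, 4, 2, 1, 4)

v_7(a) = 2 ≥ 1, so the series converges in ℤ_7 to 1/(1 − a) = 1/(1 − (-1519)) = 1/1520. Expand this rational in ℤ_7: compute digits iteratively via d_i = x_i mod 7, x_{i+1} = (x_i − d_i)/7. The first 6 digits are (1, 0, 4, 2, 1, 4).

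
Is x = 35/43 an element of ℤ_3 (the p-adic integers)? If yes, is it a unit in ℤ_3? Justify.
x ∈ ℤ_3^× (unit); v_3(x) = 0

ℤ_3 = {x ∈ ℚ_3 : v_3(x) ≥ 0} and ℤ_3^× = {x ∈ ℤ_3 : v_3(x) = 0}. Here v_3(35/43) = v_3(num) − v_3(den) = 0; compare against these criteria.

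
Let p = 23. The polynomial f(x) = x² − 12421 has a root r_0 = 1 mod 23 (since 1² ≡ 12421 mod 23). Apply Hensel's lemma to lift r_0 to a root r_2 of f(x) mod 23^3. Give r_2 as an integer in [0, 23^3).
r_2 = 8856 (mod 12167)

Hensel's recurrence: r_{i+1} = r_i − f(r_i)·(f′(r_i))^{-1} mod 23^{i+2}, with f′(x) = 2x. Iterate:
  r_0 = 1 (mod 23)
  r_1 = 392 (mod 529)
  r_2 = 8856 (mod 12167)
Final: r_2 = 8856, and one checks f(r_2) ≡ 0 mod 23^3.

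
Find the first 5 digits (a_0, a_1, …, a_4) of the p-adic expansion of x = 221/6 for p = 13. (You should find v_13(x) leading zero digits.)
(a_0, …, a_4) = (0, 5, 2, 2, 2)

v_13(221/6) = 1, so a_0 = ... = a_0 = 0. Factor out: x = 13^1 · u with u = 17/6 a unit in ℤ_13. Expand u iteratively via a_{v+i} = u_i mod 13, u_{i+1} = (u_i − a_{v+i})/13:
  u_0 = 17/6;  a_1 = 5;  u_1 = (u_0 − 5)/13 = -1/6
  u_1 = -1/6;  a_2 = 2;  u_2 = (u_1 − 2)/13 = -1/6
  u_2 = -1/6;  a_3 = 2;  u_3 = (u_2 − 2)/13 = -1/6
  u_3 = -1/6;  a_4 = 2;  u_4 = (u_3 − 2)/13 = -1/6
Digits: (0, 5, 2, 2, 2).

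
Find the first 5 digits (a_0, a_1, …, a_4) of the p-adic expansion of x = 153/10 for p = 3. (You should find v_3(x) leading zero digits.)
(a_0, …, a_4) = (0, 0, 2, 2, 2)

v_3(153/10) = 2, so a_0 = ... = a_1 = 0. Factor out: x = 3^2 · u with u = 17/10 a unit in ℤ_3. Expand u iteratively via a_{v+i} = u_i mod 3, u_{i+1} = (u_i − a_{v+i})/3:
  u_0 = 17/10;  a_2 = 2;  u_1 = (u_0 − 2)/3 = -1/10
  u_1 = -1/10;  a_3 = 2;  u_2 = (u_1 − 2)/3 = -7/10
  u_2 = -7/10;  a_4 = 2;  u_3 = (u_2 − 2)/3 = -9/10
Digits: (0, 0, 2, 2, 2).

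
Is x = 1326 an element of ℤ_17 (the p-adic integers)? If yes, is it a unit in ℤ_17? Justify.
x ∈ ℤ_17 but not a unit; v_17(x) = 1 > 0

ℤ_17 = {x ∈ ℚ_17 : v_17(x) ≥ 0} and ℤ_17^× = {x ∈ ℤ_17 : v_17(x) = 0}. Here v_17(1326) = v_17(num) − v_17(den) = 1; compare against these criteria.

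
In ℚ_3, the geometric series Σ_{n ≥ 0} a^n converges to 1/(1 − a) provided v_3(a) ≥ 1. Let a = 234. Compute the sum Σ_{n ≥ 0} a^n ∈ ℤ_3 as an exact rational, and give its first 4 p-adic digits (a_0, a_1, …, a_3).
Σ a^n = 1/(1 − a) = -1/233;  first 4 digits = (1, 0, 2, 2)

v_3(a) = 2 ≥ 1, so the series converges in ℤ_3 to 1/(1 − a) = 1/(1 − 234) = -1/233. Expand this rational in ℤ_3: compute digits iteratively via d_i = x_i mod 3, x_{i+1} = (x_i − d_i)/3. The first 4 digits are (1, 0, 2, 2).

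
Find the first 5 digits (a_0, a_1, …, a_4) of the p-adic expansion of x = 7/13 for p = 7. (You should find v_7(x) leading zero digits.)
(a_0, …, a_4) = (0, 6, 4, 2, 5)

v_7(7/13) = 1, so a_0 = ... = a_0 = 0. Factor out: x = 7^1 · u with u = 1/13 a unit in ℤ_7. Expand u iteratively via a_{v+i} = u_i mod 7, u_{i+1} = (u_i − a_{v+i})/7:
  u_0 = 1/13;  a_1 = 6;  u_1 = (u_0 − 6)/7 = -11/13
  u_1 = -11/13;  a_2 = 4;  u_2 = (u_1 − 4)/7 = -9/13
  u_2 = -9/13;  a_3 = 2;  u_3 = (u_2 − 2)/7 = -5/13
  u_3 = -5/13;  a_4 = 5;  u_4 = (u_3 − 5)/7 = -10/13
Digits: (0, 6, 4, 2, 5).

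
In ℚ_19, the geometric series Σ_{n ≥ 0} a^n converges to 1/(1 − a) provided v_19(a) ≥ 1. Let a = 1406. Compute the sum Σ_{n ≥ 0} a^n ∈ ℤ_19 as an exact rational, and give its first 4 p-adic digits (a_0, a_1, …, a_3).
Σ a^n = 1/(1 − a) = -1/1405;  first 4 digits = (1, 17, 7, 14)

v_19(a) = 1 ≥ 1, so the series converges in ℤ_19 to 1/(1 − a) = 1/(1 − 1406) = -1/1405. Expand this rational in ℤ_19: compute digits iteratively via d_i = x_i mod 19, x_{i+1} = (x_i − d_i)/19. The first 4 digits are (1, 17, 7, 14).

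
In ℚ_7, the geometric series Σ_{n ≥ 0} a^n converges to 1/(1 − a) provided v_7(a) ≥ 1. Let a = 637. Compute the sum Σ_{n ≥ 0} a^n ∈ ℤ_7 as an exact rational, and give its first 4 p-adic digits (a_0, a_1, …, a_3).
Σ a^n = 1/(1 − a) = -1/636;  first 4 digits = (1, 0, 6, 1)

v_7(a) = 2 ≥ 1, so the series converges in ℤ_7 to 1/(1 − a) = 1/(1 − 637) = -1/636. Expand this rational in ℤ_7: compute digits iteratively via d_i = x_i mod 7, x_{i+1} = (x_i − d_i)/7. The first 4 digits are (1, 0, 6, 1).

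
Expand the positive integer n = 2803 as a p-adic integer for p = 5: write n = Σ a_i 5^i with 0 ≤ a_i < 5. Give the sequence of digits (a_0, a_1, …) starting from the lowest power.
(a_0, a_1, …) = (3, 0, 2, 2, 4)

Repeated division by 5 gives the digits low-to-high: 2803 = 3 + 2·5^2 + 2·5^3 + 4·5^4. Digit sequence: (3, 0, 2, 2, 4).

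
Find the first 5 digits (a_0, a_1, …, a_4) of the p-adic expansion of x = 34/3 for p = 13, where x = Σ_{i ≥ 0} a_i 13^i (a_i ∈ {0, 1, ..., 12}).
(a_0, …, a_4) = (7, 9, 8, 8, 8)

v_13(34/3) = 0 (numerator and denominator both coprime to 13), so x ∈ ℤ_13^×. Compute digits iteratively via a_i = x_i mod 13, x_{i+1} = (x_i − a_i)/13, with x_0 = x:
  x_0 = 34/3;  a_0 = 7;  x_1 = (x_0 − 7)/13 = 1/3
  x_1 = 1/3;  a_1 = 9;  x_2 = (x_1 − 9)/13 = -2/3
  x_2 = -2/3;  a_2 = 8;  x_3 = (x_2 − 8)/13 = -2/3
  x_3 = -2/3;  a_3 = 8;  x_4 = (x_3 − 8)/13 = -2/3
  x_4 = -2/3;  a_4 = 8;  x_5 = (x_4 − 8)/13 = -2/3
Digits: (7, 9, 8, 8, 8).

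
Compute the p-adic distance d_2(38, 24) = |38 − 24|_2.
d_2(38, 24) = 1/2

Step 1 — x − y = 38 − 24 = 14. Step 2 — v_2(14) = 1 (factor: 14 = (2^1 · 7); the sign does not affect v_p). Step 3 — |x − y|_2 = 2^{-1} = 1/2.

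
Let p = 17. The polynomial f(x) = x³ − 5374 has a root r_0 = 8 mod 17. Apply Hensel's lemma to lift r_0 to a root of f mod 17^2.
r_1 = 229 (mod 289)

Hensel: r_{i+1} = r_i − f(r_i)/f′(r_i) mod 17^{i+2}, where f′(x) = 3x². Iterate:
  r_0 = 8 (mod 17)
  r_1 = 229 (mod 289)
Final: r = 229 with f(r) ≡ 0 mod 17^2.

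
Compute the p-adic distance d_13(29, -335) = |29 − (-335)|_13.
d_13(29, -335) = 1/13

Step 1 — x − y = 29 − (-335) = 364. Step 2 — v_13(364) = 1 (factor: 364 = (13^1 · 28); the sign does not affect v_p). Step 3 — |x − y|_13 = 13^{-1} = 1/13.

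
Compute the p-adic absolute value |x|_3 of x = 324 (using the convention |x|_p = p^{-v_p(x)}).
|324|_3 = 1/81

Step 1 — compute v_3(x) by factoring powers of 3 out of the numerator and denominator: v_3(324) = 4. Step 2 — apply |x|_p = p^{-v_p(x)} = 3^{-4} = 1/81.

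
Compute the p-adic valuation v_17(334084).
v_17(334084) = 4

v_17(n) is the largest exponent k such that 17^k divides n. Factor out: 334084 = 17^4 · 4. (Sign doesn't affect v_p.) So v_17(334084) = 4.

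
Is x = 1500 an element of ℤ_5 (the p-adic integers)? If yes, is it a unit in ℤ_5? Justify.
x ∈ ℤ_5 but not a unit; v_5(x) = 3 > 0

ℤ_5 = {x ∈ ℚ_5 : v_5(x) ≥ 0} and ℤ_5^× = {x ∈ ℤ_5 : v_5(x) = 0}. Here v_5(1500) = v_5(num) − v_5(den) = 3; compare against these criteria.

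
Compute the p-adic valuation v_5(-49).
v_5(-49) = 0

v_5(n) is the largest exponent k such that 5^k divides n. Factor out: -49 = -5^0 · 49. (Sign doesn't affect v_p.) So v_5(-49) = 0.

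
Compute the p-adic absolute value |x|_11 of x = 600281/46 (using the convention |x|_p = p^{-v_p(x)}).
|600281/46|_11 = 1/14641

Step 1 — compute v_11(x) by factoring powers of 11 out of the numerator and denominator: v_11(600281/46) = 4. Step 2 — apply |x|_p = p^{-v_p(x)} = 11^{-4} = 1/14641.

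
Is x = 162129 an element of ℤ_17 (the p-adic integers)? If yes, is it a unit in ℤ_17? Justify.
x ∈ ℤ_17 but not a unit; v_17(x) = 3 > 0

ℤ_17 = {x ∈ ℚ_17 : v_17(x) ≥ 0} and ℤ_17^× = {x ∈ ℤ_17 : v_17(x) = 0}. Here v_17(162129) = v_17(num) − v_17(den) = 3; compare against these criteria.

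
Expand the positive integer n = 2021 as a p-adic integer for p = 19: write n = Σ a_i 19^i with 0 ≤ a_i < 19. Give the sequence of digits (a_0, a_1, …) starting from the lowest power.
(a_0, a_1, …) = (7, 11, 5)

Repeated division by 19 gives the digits low-to-high: 2021 = 7 + 11·19^1 + 5·19^2. Digit sequence: (7, 11, 5).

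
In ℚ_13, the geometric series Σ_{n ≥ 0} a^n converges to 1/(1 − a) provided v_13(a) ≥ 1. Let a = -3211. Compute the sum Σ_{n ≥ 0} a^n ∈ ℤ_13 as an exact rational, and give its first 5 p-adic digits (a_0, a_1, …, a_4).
Σ a^n = 1/(1 − a) = 1/3212;  first 5 digits = (1, 0, 7, 11, 9)

v_13(a) = 2 ≥ 1, so the series converges in ℤ_13 to 1/(1 − a) = 1/(1 − (-3211)) = 1/3212. Expand this rational in ℤ_13: compute digits iteratively via d_i = x_i mod 13, x_{i+1} = (x_i − d_i)/13. The first 5 digits are (1, 0, 7, 11, 9).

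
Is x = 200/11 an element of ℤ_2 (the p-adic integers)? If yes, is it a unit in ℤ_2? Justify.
x ∈ ℤ_2 but not a unit; v_2(x) = 3 > 0

ℤ_2 = {x ∈ ℚ_2 : v_2(x) ≥ 0} and ℤ_2^× = {x ∈ ℤ_2 : v_2(x) = 0}. Here v_2(200/11) = v_2(num) − v_2(den) = 3; compare against these criteria.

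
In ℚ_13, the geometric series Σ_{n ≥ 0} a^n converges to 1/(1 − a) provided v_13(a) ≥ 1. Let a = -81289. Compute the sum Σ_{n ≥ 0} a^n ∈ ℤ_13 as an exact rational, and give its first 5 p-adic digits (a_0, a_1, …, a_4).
Σ a^n = 1/(1 − a) = 1/81290;  first 5 digits = (1, 0, 0, 2, 10)

v_13(a) = 3 ≥ 1, so the series converges in ℤ_13 to 1/(1 − a) = 1/(1 − (-81289)) = 1/81290. Expand this rational in ℤ_13: compute digits iteratively via d_i = x_i mod 13, x_{i+1} = (x_i − d_i)/13. The first 5 digits are (1, 0, 0, 2, 10).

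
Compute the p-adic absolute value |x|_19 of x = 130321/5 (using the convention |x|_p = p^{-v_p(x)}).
|130321/5|_19 = 1/130321

Step 1 — compute v_19(x) by factoring powers of 19 out of the numerator and denominator: v_19(130321/5) = 4. Step 2 — apply |x|_p = p^{-v_p(x)} = 19^{-4} = 1/130321.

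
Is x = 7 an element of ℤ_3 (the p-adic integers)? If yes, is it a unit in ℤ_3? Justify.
x ∈ ℤ_3^× (unit); v_3(x) = 0

ℤ_3 = {x ∈ ℚ_3 : v_3(x) ≥ 0} and ℤ_3^× = {x ∈ ℤ_3 : v_3(x) = 0}. Here v_3(7) = v_3(num) − v_3(den) = 0; compare against these criteria.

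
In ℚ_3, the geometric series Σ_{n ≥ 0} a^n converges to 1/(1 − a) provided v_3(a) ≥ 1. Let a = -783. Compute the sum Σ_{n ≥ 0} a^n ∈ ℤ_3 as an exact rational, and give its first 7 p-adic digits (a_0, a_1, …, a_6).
Σ a^n = 1/(1 − a) = 1/784;  first 7 digits = (1, 0, 0, 1, 2, 2, 2)

v_3(a) = 3 ≥ 1, so the series converges in ℤ_3 to 1/(1 − a) = 1/(1 − (-783)) = 1/784. Expand this rational in ℤ_3: compute digits iteratively via d_i = x_i mod 3, x_{i+1} = (x_i − d_i)/3. The first 7 digits are (1, 0, 0, 1, 2, 2, 2).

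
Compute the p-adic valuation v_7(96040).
v_7(96040) = 4

v_7(n) is the largest exponent k such that 7^k divides n. Factor out: 96040 = 7^4 · 40. (Sign doesn't affect v_p.) So v_7(96040) = 4.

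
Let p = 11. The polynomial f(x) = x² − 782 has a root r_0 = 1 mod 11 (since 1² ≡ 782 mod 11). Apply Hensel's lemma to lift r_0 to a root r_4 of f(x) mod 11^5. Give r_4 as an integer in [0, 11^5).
r_4 = 98341 (mod 161051)

Hensel's recurrence: r_{i+1} = r_i − f(r_i)·(f′(r_i))^{-1} mod 11^{i+2}, with f′(x) = 2x. Iterate:
  r_0 = 1 (mod 11)
  r_1 = 89 (mod 121)
  r_2 = 1178 (mod 1331)
  r_3 = 10495 (mod 14641)
  r_4 = 98341 (mod 161051)
Final: r_4 = 98341, and one checks f(r_4) ≡ 0 mod 11^5.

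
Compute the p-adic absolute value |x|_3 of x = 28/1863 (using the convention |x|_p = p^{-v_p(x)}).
|28/1863|_3 = 81

Step 1 — compute v_3(x) by factoring powers of 3 out of the numerator and denominator: v_3(28/1863) = -4. Step 2 — apply |x|_p = p^{-v_p(x)} = 3^{4} = 81.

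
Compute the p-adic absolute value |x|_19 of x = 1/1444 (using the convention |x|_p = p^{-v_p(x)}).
|1/1444|_19 = 361

Step 1 — compute v_19(x) by factoring powers of 19 out of the numerator and denominator: v_19(1/1444) = -2. Step 2 — apply |x|_p = p^{-v_p(x)} = 19^{2} = 361.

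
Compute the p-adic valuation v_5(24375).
v_5(24375) = 4

v_5(n) is the largest exponent k such that 5^k divides n. Factor out: 24375 = 5^4 · 39. (Sign doesn't affect v_p.) So v_5(24375) = 4.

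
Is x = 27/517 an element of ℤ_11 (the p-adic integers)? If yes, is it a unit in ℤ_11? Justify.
x ∉ ℤ_11 (v_11(x) = -1 < 0)

ℤ_11 = {x ∈ ℚ_11 : v_11(x) ≥ 0} and ℤ_11^× = {x ∈ ℤ_11 : v_11(x) = 0}. Here v_11(27/517) = v_11(num) − v_11(den) = -1; compare against these criteria.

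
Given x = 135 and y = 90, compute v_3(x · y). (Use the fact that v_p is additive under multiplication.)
v_3(12150) = 5

v_p(x) = 3 (factor: 135 = 3^3 · 5); v_p(y) = 2 (factor: 90 = 3^2 · 10). Additivity: v_p(xy) = v_p(x) + v_p(y) = 3 + 2 = 5. (Direct check: xy = 12150 = 3^5 · (50).)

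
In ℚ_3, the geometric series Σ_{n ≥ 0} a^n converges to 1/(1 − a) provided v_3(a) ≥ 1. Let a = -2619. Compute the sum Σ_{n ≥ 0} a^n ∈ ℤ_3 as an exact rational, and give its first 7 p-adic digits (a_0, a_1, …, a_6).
Σ a^n = 1/(1 − a) = 1/2620;  first 7 digits = (1, 0, 0, 2, 0, 1, 0)

v_3(a) = 3 ≥ 1, so the series converges in ℤ_3 to 1/(1 − a) = 1/(1 − (-2619)) = 1/2620. Expand this rational in ℤ_3: compute digits iteratively via d_i = x_i mod 3, x_{i+1} = (x_i − d_i)/3. The first 7 digits are (1, 0, 0, 2, 0, 1, 0).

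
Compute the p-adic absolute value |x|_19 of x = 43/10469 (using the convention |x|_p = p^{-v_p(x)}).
|43/10469|_19 = 361

Step 1 — compute v_19(x) by factoring powers of 19 out of the numerator and denominator: v_19(43/10469) = -2. Step 2 — apply |x|_p = p^{-v_p(x)} = 19^{2} = 361.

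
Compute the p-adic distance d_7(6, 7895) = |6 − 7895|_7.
d_7(6, 7895) = 1/343

Step 1 — x − y = 6 − 7895 = -7889. Step 2 — v_7(-7889) = 3 (factor: -7889 = −(7^3 · 23); the sign does not affect v_p). Step 3 — |x − y|_7 = 7^{-3} = 1/343.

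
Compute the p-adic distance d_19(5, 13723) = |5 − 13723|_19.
d_19(5, 13723) = 1/6859

Step 1 — x − y = 5 − 13723 = -13718. Step 2 — v_19(-13718) = 3 (factor: -13718 = −(19^3 · 2); the sign does not affect v_p). Step 3 — |x − y|_19 = 19^{-3} = 1/6859.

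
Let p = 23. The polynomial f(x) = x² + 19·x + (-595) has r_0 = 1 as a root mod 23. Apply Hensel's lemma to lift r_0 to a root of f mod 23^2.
r_1 = 507 (mod 529)

Hensel: r_{i+1} = r_i − f(r_i)·(f′(r_i))^{-1} mod 23^{i+2}, f′(x) = 2x + 19. Iterate:
  r_0 = 1 (mod 23)
  r_1 = 507 (mod 529)
Final: r = 507 satisfies f(r) ≡ 0 mod 23^2.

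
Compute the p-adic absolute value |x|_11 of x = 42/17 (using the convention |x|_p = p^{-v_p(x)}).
|42/17|_11 = 1

Step 1 — compute v_11(x) by factoring powers of 11 out of the numerator and denominator: v_11(42/17) = 0. Step 2 — apply |x|_p = p^{-v_p(x)} = 11^{0} = 1.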